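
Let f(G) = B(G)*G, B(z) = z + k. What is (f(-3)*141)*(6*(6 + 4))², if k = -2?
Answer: 7614000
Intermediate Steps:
B(z) = -2 + z (B(z) = z - 2 = -2 + z)
f(G) = G*(-2 + G) (f(G) = (-2 + G)*G = G*(-2 + G))
(f(-3)*141)*(6*(6 + 4))² = (-3*(-2 - 3)*141)*(6*(6 + 4))² = (-3*(-5)*141)*(6*10)² = (15*141)*60² = 2115*3600 = 7614000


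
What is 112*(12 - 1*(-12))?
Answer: 2688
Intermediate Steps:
112*(12 - 1*(-12)) = 112*(12 + 12) = 112*24 = 2688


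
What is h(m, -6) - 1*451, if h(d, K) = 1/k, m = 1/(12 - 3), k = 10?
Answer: -4509/10 ≈ -450.90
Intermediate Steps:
m = ⅑ (m = 1/9 = ⅑ ≈ 0.11111)
h(d, K) = ⅒ (h(d, K) = 1/10 = ⅒)
h(m, -6) - 1*451 = ⅒ - 1*451 = ⅒ - 451 = -4509/10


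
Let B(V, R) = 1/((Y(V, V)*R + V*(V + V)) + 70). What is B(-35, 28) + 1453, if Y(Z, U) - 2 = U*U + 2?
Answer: 53662197/36932 ≈ 1453.0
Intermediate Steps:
Y(Z, U) = 4 + U² (Y(Z, U) = 2 + (U*U + 2) = 2 + (U² + 2) = 2 + (2 + U²) = 4 + U²)
B(V, R) = 1/(70 + 2*V² + R*(4 + V²)) (B(V, R) = 1/(((4 + V²)*R + V*(V + V)) + 70) = 1/((R*(4 + V²) + V*(2*V)) + 70) = 1/((R*(4 + V²) + 2*V²) + 70) = 1/((2*V² + R*(4 + V²)) + 70) = 1/(70 + 2*V² + R*(4 + V²)))
B(-35, 28) + 1453 = 1/(70 + 2*(-35)² + 28*(4 + (-35)²)) + 1453 = 1/(70 + 2*1225 + 28*(4 + 1225)) + 1453 = 1/(70 + 2450 + 28*1229) + 1453 = 1/(70 + 2450 + 34412) + 1453 = 1/36932 + 1453 = 53662197/36932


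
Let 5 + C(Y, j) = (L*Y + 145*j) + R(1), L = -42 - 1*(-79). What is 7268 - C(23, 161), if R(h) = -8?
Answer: -16915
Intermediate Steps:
L = 37 (L = -42 + 79 = 37)
C(Y, j) = -13 + 37*Y + 145*j (C(Y, j) = -5 + ((37*Y + 145*j) - 8) = -5 + (-8 + 37*Y + 145*j) = -13 + 37*Y + 145*j)
7268 - C(23, 161) = 7268 - (-13 + 37*23 + 145*161) = 7268 - (-13 + 851 + 23345) = 7268 - 1*24183 = 7268 - 24183 = -16915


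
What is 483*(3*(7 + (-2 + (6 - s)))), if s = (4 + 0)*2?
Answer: 4347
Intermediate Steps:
s = 8 (s = 4*2 = 8)
483*(3*(7 + (-2 + (6 - s)))) = 483*(3*(7 + (-2 + (6 - 1*8)))) = 483*(3*(7 + (-2 + (6 - 8)))) = 483*(3*(7 + (-2 - 2))) = 483*(3*(7 - 4)) = 483*(3*3) = 483*9 = 4347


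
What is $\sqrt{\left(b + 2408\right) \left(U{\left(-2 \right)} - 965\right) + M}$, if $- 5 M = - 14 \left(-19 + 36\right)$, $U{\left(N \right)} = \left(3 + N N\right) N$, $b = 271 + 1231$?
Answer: $\frac{2 i \sqrt{23924015}}{5} \approx 1956.5 i$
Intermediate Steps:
$b = 1502$
$U{\left(N \right)} = N \left(3 + N^{2}\right)$ ($U{\left(N \right)} = \left(3 + N^{2}\right) N = N \left(3 + N^{2}\right)$)
$M = \frac{238}{5}$ ($M = - \frac{\left(-14\right) \left(-19 + 36\right)}{5} = - \frac{\left(-14\right) 17}{5} = \left(- \frac{1}{5}\right) \left(-238\right) = \frac{238}{5} \approx 47.6$)
$\sqrt{\left(b + 2408\right) \left(U{\left(-2 \right)} - 965\right) + M} = \sqrt{\left(1502 + 2408\right) \left(- 2 \left(3 + \left(-2\right)^{2}\right) - 965\right) + \frac{238}{5}} = \sqrt{3910 \left(- 2 \left(3 + 4\right) - 965\right) + \frac{238}{5}} = \sqrt{3910 \left(\left(-2\right) 7 - 965\right) + \frac{238}{5}} = \sqrt{3910 \left(-14 - 965\right) + \frac{238}{5}} = \sqrt{3910 \left(-979\right) + \frac{238}{5}} = \sqrt{-3827890 + \frac{238}{5}} = \sqrt{- \frac{19139212}{5}} = \frac{2 i \sqrt{23924015}}{5}$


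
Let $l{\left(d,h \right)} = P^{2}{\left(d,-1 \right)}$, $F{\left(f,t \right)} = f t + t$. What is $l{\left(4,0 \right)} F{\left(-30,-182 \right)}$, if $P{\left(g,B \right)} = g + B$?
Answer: $47502$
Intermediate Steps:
$P{\left(g,B \right)} = B + g$
$F{\left(f,t \right)} = t + f t$
$l{\left(d,h \right)} = \left(-1 + d\right)^{2}$
$l{\left(4,0 \right)} F{\left(-30,-182 \right)} = \left(-1 + 4\right)^{2} \left(- 182 \left(1 - 30\right)\right) = 3^{2} \left(\left(-182\right) \left(-29\right)\right) = 9 \cdot 5278 = 47502$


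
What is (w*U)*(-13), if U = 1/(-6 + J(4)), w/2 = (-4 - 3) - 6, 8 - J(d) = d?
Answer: -169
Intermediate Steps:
J(d) = 8 - d
w = -26 (w = 2*((-4 - 3) - 6) = 2*(-7 - 6) = 2*(-13) = -26)
U = -½ (U = 1/(-6 + (8 - 1*4)) = 1/(-6 + (8 - 4)) = 1/(-6 + 4) = 1/(-2) = -½ ≈ -0.50000)
(w*U)*(-13) = -26*(-½)*(-13) = 13*(-13) = -169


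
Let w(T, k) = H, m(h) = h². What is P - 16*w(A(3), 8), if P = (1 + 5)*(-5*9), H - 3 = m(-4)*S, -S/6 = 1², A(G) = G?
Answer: 1218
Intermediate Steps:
S = -6 (S = -6*1² = -6*1 = -6)
H = -93 (H = 3 + (-4)²*(-6) = 3 + 16*(-6) = 3 - 96 = -93)
w(T, k) = -93
P = -270 (P = 6*(-45) = -270)
P - 16*w(A(3), 8) = -270 - 16*(-93) = -270 + 1488 = 1218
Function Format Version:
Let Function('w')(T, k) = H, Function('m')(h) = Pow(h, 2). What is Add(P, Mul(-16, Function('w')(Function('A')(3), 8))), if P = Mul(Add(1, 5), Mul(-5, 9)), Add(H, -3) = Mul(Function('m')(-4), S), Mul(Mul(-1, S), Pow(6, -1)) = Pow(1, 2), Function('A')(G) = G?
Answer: 1218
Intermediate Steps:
S = -6 (S = Mul(-6, Pow(1, 2)) = Mul(-6, 1) = -6)
H = -93 (H = Add(3, Mul(Pow(-4, 2), -6)) = Add(3, Mul(16, -6)) = Add(3, -96) = -93)
Function('w')(T, k) = -93
P = -270 (P = Mul(6, -45) = -270)
Add(P, Mul(-16, Function('w')(Function('A')(3), 8))) = Add(-270, Mul(-16, -93)) = Add(-270, 1488) = 1218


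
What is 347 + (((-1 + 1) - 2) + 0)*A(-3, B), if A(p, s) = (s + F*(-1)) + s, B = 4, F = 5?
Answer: 341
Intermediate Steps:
A(p, s) = -5 + 2*s (A(p, s) = (s + 5*(-1)) + s = (s - 5) + s = (-5 + s) + s = -5 + 2*s)
347 + (((-1 + 1) - 2) + 0)*A(-3, B) = 347 + (((-1 + 1) - 2) + 0)*(-5 + 2*4) = 347 + ((0 - 2) + 0)*(-5 + 8) = 347 + (-2 + 0)*3 = 347 - 2*3 = 347 - 6 = 341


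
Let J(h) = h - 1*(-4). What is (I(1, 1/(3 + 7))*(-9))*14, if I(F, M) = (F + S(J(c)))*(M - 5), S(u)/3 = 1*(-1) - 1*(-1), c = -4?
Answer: 3087/5 ≈ 617.40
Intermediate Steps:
J(h) = 4 + h (J(h) = h + 4 = 4 + h)
S(u) = 0 (S(u) = 3*(1*(-1) - 1*(-1)) = 3*(-1 + 1) = 3*0 = 0)
I(F, M) = F*(-5 + M) (I(F, M) = (F + 0)*(M - 5) = F*(-5 + M))
(I(1, 1/(3 + 7))*(-9))*14 = ((1*(-5 + 1/(3 + 7)))*(-9))*14 = ((1*(-5 + 1/10))*(-9))*14 = ((1*(-5 + ⅒))*(-9))*14 = ((1*(-49/10))*(-9))*14 = -49/10*(-9)*14 = (441/10)*14 = 3087/5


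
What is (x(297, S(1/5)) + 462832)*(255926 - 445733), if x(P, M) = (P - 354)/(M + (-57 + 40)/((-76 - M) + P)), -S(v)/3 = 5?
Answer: -312480569212932/3557 ≈ -8.7849e+10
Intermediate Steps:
S(v) = -15 (S(v) = -3*5 = -15)
x(P, M) = (-354 + P)/(M - 17/(-76 + P - M))
(x(297, S(1/5)) + 462832)*(255926 - 445733) = ((-26904 - 1*297² - 354*(-15) + 430*297 - 15*297)/(17 + (-15)² + 76*(-15) - 1*(-15)*297) + 462832)*(255926 - 445733) = ((-26904 - 1*88209 + 5310 + 127710 - 4455)/(17 + 225 - 1140 + 4455) + 462832)*(-189807) = ((-26904 - 88209 + 5310 + 127710 - 4455)/3557 + 462832)*(-189807) = ((1/3557)*13452 + 462832)*(-189807) = (13452/3557 + 462832)*(-189807) = (1646306876/3557)*(-189807) = -312480569212932/3557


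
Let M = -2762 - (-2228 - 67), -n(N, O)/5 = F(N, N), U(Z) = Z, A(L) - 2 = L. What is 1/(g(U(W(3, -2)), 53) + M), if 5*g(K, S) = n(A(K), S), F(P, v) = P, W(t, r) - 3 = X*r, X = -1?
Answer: -1/474 ≈ -0.0021097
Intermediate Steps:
W(t, r) = 3 - r
A(L) = 2 + L
n(N, O) = -5*N
g(K, S) = -2 - K (g(K, S) = (-5*(2 + K))/5 = (-10 - 5*K)/5 = -2 - K)
M = -467 (M = -2762 - 1*(-2295) = -2762 + 2295 = -467)
1/(g(U(W(3, -2)), 53) + M) = 1/((-2 - (3 - 1*(-2))) - 467) = 1/((-2 - (3 + 2)) - 467) = 1/((-2 - 1*5) - 467) = 1/((-2 - 5) - 467) = 1/(-7 - 467) = 1/(-474) = -1/474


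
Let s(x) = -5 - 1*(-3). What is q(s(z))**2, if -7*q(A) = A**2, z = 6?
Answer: 16/49 ≈ 0.32653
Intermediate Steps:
s(x) = -2 (s(x) = -5 + 3 = -2)
q(A) = -A**2/7
q(s(z))**2 = (-1/7*(-2)**2)**2 = (-1/7*4)**2 = (-4/7)**2 = 16/49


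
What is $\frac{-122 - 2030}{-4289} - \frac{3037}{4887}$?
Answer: $- \frac{2508869}{20960343} \approx -0.1197$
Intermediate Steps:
$\frac{-122 - 2030}{-4289} - \frac{3037}{4887} = \left(-122 - 2030\right) \left(- \frac{1}{4289}\right) - \frac{3037}{4887} = \left(-2152\right) \left(- \frac{1}{4289}\right) - \frac{3037}{4887} = \frac{2152}{4289} - \frac{3037}{4887} = - \frac{2508869}{20960343}$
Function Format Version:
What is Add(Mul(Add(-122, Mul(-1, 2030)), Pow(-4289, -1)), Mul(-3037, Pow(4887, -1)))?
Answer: Rational(-2508869, 20960343) ≈ -0.11970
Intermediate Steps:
Add(Mul(Add(-122, Mul(-1, 2030)), Pow(-4289, -1)), Mul(-3037, Pow(4887, -1))) = Add(Mul(Add(-122, -2030), Rational(-1, 4289)), Mul(-3037, Rational(1, 4887))) = Add(Mul(-2152, Rational(-1, 4289)), Rational(-3037, 4887)) = Add(Rational(2152, 4289), Rational(-3037, 4887)) = Rational(-2508869, 20960343)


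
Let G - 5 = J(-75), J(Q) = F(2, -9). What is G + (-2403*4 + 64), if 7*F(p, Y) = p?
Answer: -66799/7 ≈ -9542.7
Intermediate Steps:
F(p, Y) = p/7
J(Q) = 2/7 (J(Q) = (⅐)*2 = 2/7)
G = 37/7 (G = 5 + 2/7 = 37/7 ≈ 5.2857)
G + (-2403*4 + 64) = 37/7 + (-2403*4 + 64) = 37/7 + (-89*108 + 64) = 37/7 + (-9612 + 64) = 37/7 - 9548 = -66799/7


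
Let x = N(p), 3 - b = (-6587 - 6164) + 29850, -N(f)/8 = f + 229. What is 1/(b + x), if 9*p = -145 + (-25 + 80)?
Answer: -1/18848 ≈ -5.3056e-5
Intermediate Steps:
p = -10 (p = (-145 + (-25 + 80))/9 = (-145 + 55)/9 = (1/9)*(-90) = -10)
N(f) = -1832 - 8*f (N(f) = -8*(f + 229) = -8*(229 + f) = -1832 - 8*f)
b = -17096 (b = 3 - ((-6587 - 6164) + 29850) = 3 - (-12751 + 29850) = 3 - 1*17099 = 3 - 17099 = -17096)
x = -1752 (x = -1832 - 8*(-10) = -1832 + 80 = -1752)
1/(b + x) = 1/(-17096 - 1752) = 1/(-18848) = -1/18848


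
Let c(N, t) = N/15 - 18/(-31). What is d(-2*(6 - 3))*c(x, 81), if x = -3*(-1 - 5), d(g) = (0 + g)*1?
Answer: -1656/155 ≈ -10.684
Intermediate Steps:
d(g) = g (d(g) = g*1 = g)
x = 18 (x = -3*(-6) = 18)
c(N, t) = 18/31 + N/15 (c(N, t) = N*(1/15) - 18*(-1/31) = N/15 + 18/31 = 18/31 + N/15)
d(-2*(6 - 3))*c(x, 81) = (-2*(6 - 3))*(18/31 + (1/15)*18) = (-2*3)*(18/31 + 6/5) = -6*276/155 = -1656/155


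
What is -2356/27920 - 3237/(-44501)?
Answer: -3616829/310616980 ≈ -0.011644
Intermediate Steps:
-2356/27920 - 3237/(-44501) = -2356*1/27920 - 3237*(-1/44501) = -589/6980 + 3237/44501 = -3616829/310616980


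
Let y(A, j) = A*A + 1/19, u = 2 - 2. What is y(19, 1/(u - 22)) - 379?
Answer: -341/19 ≈ -17.947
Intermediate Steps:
u = 0
y(A, j) = 1/19 + A² (y(A, j) = A² + 1/19 = 1/19 + A²)
y(19, 1/(u - 22)) - 379 = (1/19 + 19²) - 379 = (1/19 + 361) - 379 = 6860/19 - 379 = -341/19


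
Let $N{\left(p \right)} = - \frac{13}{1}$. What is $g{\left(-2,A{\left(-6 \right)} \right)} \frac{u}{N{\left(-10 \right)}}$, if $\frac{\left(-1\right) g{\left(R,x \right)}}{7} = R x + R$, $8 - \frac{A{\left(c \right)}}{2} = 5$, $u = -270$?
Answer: $\frac{26460}{13} \approx 2035.4$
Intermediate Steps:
$A{\left(c \right)} = 6$ ($A{\left(c \right)} = 16 - 10 = 6$)
$N{\left(p \right)} = -13$ ($N{\left(p \right)} = \left(-13\right) 1 = -13$)
$g{\left(R,x \right)} = - 7 R - 7 R x$ ($g{\left(R,x \right)} = - 7 \left(R x + R\right) = - 7 \left(R + R x\right) = - 7 R - 7 R x$)
$g{\left(-2,A{\left(-6 \right)} \right)} \frac{u}{N{\left(-10 \right)}} = \left(-7\right) \left(-2\right) \left(1 + 6\right) \left(- \frac{270}{-13}\right) = \left(-7\right) \left(-2\right) 7 \left(\left(-270\right) \left(- \frac{1}{13}\right)\right) = 98 \cdot \frac{270}{13} = \frac{26460}{13}$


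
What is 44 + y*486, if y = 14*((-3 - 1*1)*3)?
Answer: -81604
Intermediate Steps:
y = -168 (y = 14*((-3 - 1)*3) = 14*(-4*3) = 14*(-12) = -168)
44 + y*486 = 44 - 168*486 = 44 - 81648 = -81604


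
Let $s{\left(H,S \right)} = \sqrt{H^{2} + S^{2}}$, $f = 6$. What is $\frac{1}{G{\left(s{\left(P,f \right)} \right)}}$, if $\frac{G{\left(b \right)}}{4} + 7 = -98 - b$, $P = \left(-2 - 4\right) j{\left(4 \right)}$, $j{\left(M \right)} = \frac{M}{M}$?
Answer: $- \frac{35}{14604} + \frac{\sqrt{2}}{7302} \approx -0.0022029$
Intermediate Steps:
$j{\left(M \right)} = 1$
$P = -6$ ($P = \left(-2 - 4\right) 1 = \left(-6\right) 1 = -6$)
$G{\left(b \right)} = -420 - 4 b$ ($G{\left(b \right)} = -28 + 4 \left(-98 - b\right) = -28 - \left(392 + 4 b\right) = -420 - 4 b$)
$\frac{1}{G{\left(s{\left(P,f \right)} \right)}} = \frac{1}{-420 - 4 \sqrt{\left(-6\right)^{2} + 6^{2}}} = \frac{1}{-420 - 4 \sqrt{36 + 36}} = \frac{1}{-420 - 4 \sqrt{72}} = \frac{1}{-420 - 4 \cdot 6 \sqrt{2}} = \frac{1}{-420 - 24 \sqrt{2}}$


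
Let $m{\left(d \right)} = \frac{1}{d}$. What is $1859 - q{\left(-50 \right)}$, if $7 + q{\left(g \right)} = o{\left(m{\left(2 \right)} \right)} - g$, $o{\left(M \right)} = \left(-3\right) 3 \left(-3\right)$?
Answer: $1789$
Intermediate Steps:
$o{\left(M \right)} = 27$ ($o{\left(M \right)} = \left(-9\right) \left(-3\right) = 27$)
$q{\left(g \right)} = 20 - g$ ($q{\left(g \right)} = -7 - \left(-27 + g\right) = 20 - g$)
$1859 - q{\left(-50 \right)} = 1859 - \left(20 - -50\right) = 1859 - \left(20 + 50\right) = 1859 - 70 = 1789$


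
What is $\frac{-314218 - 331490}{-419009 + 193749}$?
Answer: $\frac{23061}{8045} \approx 2.8665$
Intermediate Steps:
$\frac{-314218 - 331490}{-419009 + 193749} = - \frac{645708}{-225260} = \left(-645708\right) \left(- \frac{1}{225260}\right) = \frac{23061}{8045}$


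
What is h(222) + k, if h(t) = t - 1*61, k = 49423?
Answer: 49584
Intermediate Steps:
h(t) = -61 + t (h(t) = t - 61 = -61 + t)
h(222) + k = (-61 + 222) + 49423 = 161 + 49423 = 49584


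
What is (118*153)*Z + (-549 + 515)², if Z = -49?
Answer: -883490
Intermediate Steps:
(118*153)*Z + (-549 + 515)² = (118*153)*(-49) + (-549 + 515)² = 18054*(-49) + (-34)² = -884646 + 1156 = -883490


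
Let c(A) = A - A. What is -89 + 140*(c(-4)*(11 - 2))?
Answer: -89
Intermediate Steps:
c(A) = 0
-89 + 140*(c(-4)*(11 - 2)) = -89 + 140*(0*(11 - 2)) = -89 + 140*(0*9) = -89 + 140*0 = -89 + 0 = -89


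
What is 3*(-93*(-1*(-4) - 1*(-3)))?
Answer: -1953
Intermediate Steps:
3*(-93*(-1*(-4) - 1*(-3))) = 3*(-93*(4 + 3)) = 3*(-93*7) = 3*(-651) = -1953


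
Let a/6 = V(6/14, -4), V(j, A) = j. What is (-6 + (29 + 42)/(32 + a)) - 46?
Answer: -12087/242 ≈ -49.946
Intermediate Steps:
a = 18/7 (a = 6*(6/14) = 6*(6*(1/14)) = 6*(3/7) = 18/7 ≈ 2.5714)
(-6 + (29 + 42)/(32 + a)) - 46 = (-6 + (29 + 42)/(32 + 18/7)) - 46 = (-6 + 71/(242/7)) - 46 = (-6 + 71*(7/242)) - 46 = (-6 + 497/242) - 46 = -955/242 - 46 = -12087/242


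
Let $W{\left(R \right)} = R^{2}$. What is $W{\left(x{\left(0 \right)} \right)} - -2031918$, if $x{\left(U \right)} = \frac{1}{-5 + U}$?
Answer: $\frac{50797951}{25} \approx 2.0319 \cdot 10^{6}$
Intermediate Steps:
$W{\left(x{\left(0 \right)} \right)} - -2031918 = \left(\frac{1}{-5 + 0}\right)^{2} - -2031918 = \left(\frac{1}{-5}\right)^{2} + 2031918 = \left(- \frac{1}{5}\right)^{2} + 2031918 = \frac{1}{25} + 2031918 = \frac{50797951}{25}$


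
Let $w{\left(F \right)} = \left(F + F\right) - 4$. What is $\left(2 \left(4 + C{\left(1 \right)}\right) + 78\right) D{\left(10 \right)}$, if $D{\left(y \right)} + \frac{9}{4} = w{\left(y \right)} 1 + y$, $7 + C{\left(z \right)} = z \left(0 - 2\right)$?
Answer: $1615$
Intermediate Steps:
$w{\left(F \right)} = -4 + 2 F$ ($w{\left(F \right)} = 2 F - 4 = -4 + 2 F$)
$C{\left(z \right)} = -7 - 2 z$ ($C{\left(z \right)} = -7 + z \left(0 - 2\right) = -7 + z \left(-2\right) = -7 - 2 z$)
$D{\left(y \right)} = - \frac{25}{4} + 3 y$ ($D{\left(y \right)} = - \frac{9}{4} + \left(\left(-4 + 2 y\right) 1 + y\right) = - \frac{9}{4} + \left(\left(-4 + 2 y\right) + y\right) = - \frac{9}{4} + \left(-4 + 3 y\right) = - \frac{25}{4} + 3 y$)
$\left(2 \left(4 + C{\left(1 \right)}\right) + 78\right) D{\left(10 \right)} = \left(2 \left(4 - 9\right) + 78\right) \left(- \frac{25}{4} + 3 \cdot 10\right) = \left(2 \left(4 - 9\right) + 78\right) \left(- \frac{25}{4} + 30\right) = \left(2 \left(4 - 9\right) + 78\right) \frac{95}{4} = \left(2 \left(-5\right) + 78\right) \frac{95}{4} = \left(-10 + 78\right) \frac{95}{4} = 68 \cdot \frac{95}{4} = 1615$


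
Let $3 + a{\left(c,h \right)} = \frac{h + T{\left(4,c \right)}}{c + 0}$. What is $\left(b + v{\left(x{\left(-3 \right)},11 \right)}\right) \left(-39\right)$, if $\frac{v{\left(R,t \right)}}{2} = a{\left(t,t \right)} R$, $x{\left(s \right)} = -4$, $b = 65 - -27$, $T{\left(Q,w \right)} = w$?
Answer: $-3900$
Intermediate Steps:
$a{\left(c,h \right)} = -3 + \frac{c + h}{c}$ ($a{\left(c,h \right)} = -3 + \frac{h + c}{c + 0} = -3 + \frac{c + h}{c}$)
$b = 92$ ($b = 65 + 27 = 92$)
$v{\left(R,t \right)} = - 2 R$ ($v{\left(R,t \right)} = 2 \left(-2 + \frac{t}{t}\right) R = 2 \left(-2 + 1\right) R = 2 \left(- R\right) = - 2 R$)
$\left(b + v{\left(x{\left(-3 \right)},11 \right)}\right) \left(-39\right) = \left(92 - -8\right) \left(-39\right) = \left(92 + 8\right) \left(-39\right) = 100 \left(-39\right) = -3900$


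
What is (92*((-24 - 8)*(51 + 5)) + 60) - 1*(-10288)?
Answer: -154516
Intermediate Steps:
(92*((-24 - 8)*(51 + 5)) + 60) - 1*(-10288) = (92*(-32*56) + 60) + 10288 = (92*(-1792) + 60) + 10288 = (-164864 + 60) + 10288 = -164804 + 10288 = -154516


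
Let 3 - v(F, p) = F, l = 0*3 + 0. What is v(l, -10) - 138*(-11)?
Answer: 1521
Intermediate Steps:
l = 0 (l = 0 + 0 = 0)
v(F, p) = 3 - F
v(l, -10) - 138*(-11) = (3 - 1*0) - 138*(-11) = (3 + 0) + 1518 = 3 + 1518 = 1521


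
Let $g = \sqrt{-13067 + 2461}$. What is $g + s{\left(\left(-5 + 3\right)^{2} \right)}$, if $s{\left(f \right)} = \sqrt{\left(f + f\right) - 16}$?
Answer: $i \left(\sqrt{10606} + 2 \sqrt{2}\right) \approx 105.81 i$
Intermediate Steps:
$g = i \sqrt{10606}$ ($g = \sqrt{-10606} = i \sqrt{10606} \approx 102.99 i$)
$s{\left(f \right)} = \sqrt{-16 + 2 f}$ ($s{\left(f \right)} = \sqrt{2 f - 16} = \sqrt{-16 + 2 f}$)
$g + s{\left(\left(-5 + 3\right)^{2} \right)} = i \sqrt{10606} + \sqrt{-16 + 2 \left(-5 + 3\right)^{2}} = i \sqrt{10606} + \sqrt{-16 + 2 \left(-2\right)^{2}} = i \sqrt{10606} + \sqrt{-16 + 2 \cdot 4} = i \sqrt{10606} + \sqrt{-16 + 8} = i \sqrt{10606} + \sqrt{-8} = i \sqrt{10606} + 2 i \sqrt{2}$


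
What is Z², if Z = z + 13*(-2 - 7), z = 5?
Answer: 12544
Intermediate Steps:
Z = -112 (Z = 5 + 13*(-2 - 7) = 5 + 13*(-9) = 5 - 117 = -112)
Z² = (-112)² = 12544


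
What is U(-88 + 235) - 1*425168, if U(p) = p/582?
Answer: -82482543/194 ≈ -4.2517e+5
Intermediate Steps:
U(p) = p/582 (U(p) = p*(1/582) = p/582)
U(-88 + 235) - 1*425168 = (-88 + 235)/582 - 1*425168 = (1/582)*147 - 425168 = 49/194 - 425168 = -82482543/194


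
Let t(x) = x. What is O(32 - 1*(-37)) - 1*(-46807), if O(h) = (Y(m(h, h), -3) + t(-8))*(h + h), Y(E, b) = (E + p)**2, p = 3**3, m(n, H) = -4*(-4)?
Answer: 300865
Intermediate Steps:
m(n, H) = 16
p = 27
Y(E, b) = (27 + E)**2 (Y(E, b) = (E + 27)**2 = (27 + E)**2)
O(h) = 3682*h (O(h) = ((27 + 16)**2 - 8)*(h + h) = (43**2 - 8)*(2*h) = (1849 - 8)*(2*h) = 1841*(2*h) = 3682*h)
O(32 - 1*(-37)) - 1*(-46807) = 3682*(32 - 1*(-37)) - 1*(-46807) = 3682*(32 + 37) + 46807 = 3682*69 + 46807 = 254058 + 46807 = 300865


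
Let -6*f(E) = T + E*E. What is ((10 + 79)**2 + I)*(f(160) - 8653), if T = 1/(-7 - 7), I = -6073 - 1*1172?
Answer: -183407419/21 ≈ -8.7337e+6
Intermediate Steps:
I = -7245 (I = -6073 - 1172 = -7245)
T = -1/14 (T = 1/(-14) = -1/14 ≈ -0.071429)
f(E) = 1/84 - E**2/6 (f(E) = -(-1/14 + E*E)/6 = -(-1/14 + E**2)/6 = 1/84 - E**2/6)
((10 + 79)**2 + I)*(f(160) - 8653) = ((10 + 79)**2 - 7245)*((1/84 - 1/6*160**2) - 8653) = (89**2 - 7245)*((1/84 - 1/6*25600) - 8653) = (7921 - 7245)*((1/84 - 12800/3) - 8653) = 676*(-358399/84 - 8653) = 676*(-1085251/84) = -183407419/21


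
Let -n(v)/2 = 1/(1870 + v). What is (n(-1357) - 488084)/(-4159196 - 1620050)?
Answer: 125193547/1482376599 ≈ 0.084455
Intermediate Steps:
n(v) = -2/(1870 + v)
(n(-1357) - 488084)/(-4159196 - 1620050) = (-2/(1870 - 1357) - 488084)/(-4159196 - 1620050) = (-2/513 - 488084)/(-5779246) = (-2*1/513 - 488084)*(-1/5779246) = (-2/513 - 488084)*(-1/5779246) = -250387094/513*(-1/5779246) = 125193547/1482376599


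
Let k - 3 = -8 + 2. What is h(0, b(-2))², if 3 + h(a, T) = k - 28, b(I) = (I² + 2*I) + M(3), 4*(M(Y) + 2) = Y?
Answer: 1156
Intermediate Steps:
M(Y) = -2 + Y/4
k = -3 (k = 3 + (-8 + 2) = 3 - 6 = -3)
b(I) = -5/4 + I² + 2*I (b(I) = (I² + 2*I) + (-2 + (¼)*3) = (I² + 2*I) + (-2 + ¾) = (I² + 2*I) - 5/4 = -5/4 + I² + 2*I)
h(a, T) = -34 (h(a, T) = -3 + (-3 - 28) = -3 - 31 = -34)
h(0, b(-2))² = (-34)² = 1156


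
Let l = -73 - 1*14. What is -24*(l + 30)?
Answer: 1368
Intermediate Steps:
l = -87 (l = -73 - 14 = -87)
-24*(l + 30) = -24*(-87 + 30) = -24*(-57) = 1368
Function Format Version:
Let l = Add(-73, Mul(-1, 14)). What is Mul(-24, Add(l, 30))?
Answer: 1368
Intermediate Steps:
l = -87 (l = Add(-73, -14) = -87)
Mul(-24, Add(l, 30)) = Mul(-24, Add(-87, 30)) = Mul(-24, -57) = 1368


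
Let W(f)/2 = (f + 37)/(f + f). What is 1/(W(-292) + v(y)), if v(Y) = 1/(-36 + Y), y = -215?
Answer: 73292/63713 ≈ 1.1503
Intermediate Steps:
W(f) = (37 + f)/f (W(f) = 2*((f + 37)/(f + f)) = 2*((37 + f)/((2*f))) = 2*((37 + f)*(1/(2*f))) = 2*((37 + f)/(2*f)) = (37 + f)/f)
1/(W(-292) + v(y)) = 1/((37 - 292)/(-292) + 1/(-36 - 215)) = 1/(-1/292*(-255) + 1/(-251)) = 1/(255/292 - 1/251) = 1/(63713/73292) = 73292/63713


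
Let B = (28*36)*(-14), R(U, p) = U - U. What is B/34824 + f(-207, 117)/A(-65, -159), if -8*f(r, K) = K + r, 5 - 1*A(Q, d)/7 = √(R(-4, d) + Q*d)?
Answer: -34014063/83774936 - 9*√10335/57736 ≈ -0.42186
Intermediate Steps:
R(U, p) = 0
A(Q, d) = 35 - 7*√(Q*d) (A(Q, d) = 35 - 7*√(0 + Q*d) = 35 - 7*√(Q*d))
f(r, K) = -K/8 - r/8 (f(r, K) = -(K + r)/8 = -K/8 - r/8)
B = -14112 (B = 1008*(-14) = -14112)
B/34824 + f(-207, 117)/A(-65, -159) = -14112/34824 + (-⅛*117 - ⅛*(-207))/(35 - 7*√10335) = -14112*1/34824 + (-117/8 + 207/8)/(35 - 7*√10335) = -588/1451 + 45/(4*(35 - 7*√10335))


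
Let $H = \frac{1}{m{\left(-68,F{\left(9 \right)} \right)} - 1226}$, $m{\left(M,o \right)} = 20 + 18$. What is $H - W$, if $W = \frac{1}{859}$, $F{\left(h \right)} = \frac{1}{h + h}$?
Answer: $- \frac{2047}{1020492} \approx -0.0020059$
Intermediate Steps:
$F{\left(h \right)} = \frac{1}{2 h}$
$m{\left(M,o \right)} = 38$
$W = \frac{1}{859} \approx 0.0011641$
$H = - \frac{1}{1188}$ ($H = \frac{1}{38 - 1226} = \frac{1}{-1188} = - \frac{1}{1188} \approx -0.00084175$)
$H - W = - \frac{1}{1188} - \frac{1}{859} = - \frac{2047}{1020492}$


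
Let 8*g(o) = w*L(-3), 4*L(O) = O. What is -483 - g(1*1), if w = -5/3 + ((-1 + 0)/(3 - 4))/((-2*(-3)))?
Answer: -30921/64 ≈ -483.14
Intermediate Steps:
L(O) = O/4
w = -3/2 (w = -5*1/3 - 1/(-1)/6 = -5/3 - 1*(-1)*(1/6) = -5/3 + 1*(1/6) = -5/3 + 1/6 = -3/2 ≈ -1.5000)
g(o) = 9/64 (g(o) = (-3*(-3)/8)/8 = (-3/2*(-3/4))/8 = (1/8)*(9/8) = 9/64)
-483 - g(1*1) = -483 - 1*9/64 = -483 - 9/64 = -30921/64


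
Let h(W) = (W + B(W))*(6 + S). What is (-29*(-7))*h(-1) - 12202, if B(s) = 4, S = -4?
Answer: -10984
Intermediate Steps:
h(W) = 8 + 2*W (h(W) = (W + 4)*(6 - 4) = (4 + W)*2 = 8 + 2*W)
(-29*(-7))*h(-1) - 12202 = (-29*(-7))*(8 + 2*(-1)) - 12202 = 203*(8 - 2) - 12202 = 203*6 - 12202 = 1218 - 12202 = -10984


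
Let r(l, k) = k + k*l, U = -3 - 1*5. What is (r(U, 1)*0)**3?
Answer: 0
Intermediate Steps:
U = -8 (U = -3 - 5 = -8)
(r(U, 1)*0)**3 = ((1*(1 - 8))*0)**3 = ((1*(-7))*0)**3 = (-7*0)**3 = 0**3 = 0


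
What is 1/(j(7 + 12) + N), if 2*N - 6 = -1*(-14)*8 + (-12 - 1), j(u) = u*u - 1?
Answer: 2/825 ≈ 0.0024242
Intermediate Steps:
j(u) = -1 + u² (j(u) = u² - 1 = -1 + u²)
N = 105/2 (N = 3 + (-1*(-14)*8 + (-12 - 1))/2 = 3 + (14*8 - 13)/2 = 3 + (112 - 13)/2 = 3 + (½)*99 = 3 + 99/2 = 105/2 ≈ 52.500)
1/(j(7 + 12) + N) = 1/((-1 + (7 + 12)²) + 105/2) = 1/((-1 + 19²) + 105/2) = 1/((-1 + 361) + 105/2) = 1/(360 + 105/2) = 1/(825/2) = 2/825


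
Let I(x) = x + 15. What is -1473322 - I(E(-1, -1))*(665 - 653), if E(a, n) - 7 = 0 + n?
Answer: -1473574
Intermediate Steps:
E(a, n) = 7 + n (E(a, n) = 7 + (0 + n) = 7 + n)
I(x) = 15 + x
-1473322 - I(E(-1, -1))*(665 - 653) = -1473322 - (15 + (7 - 1))*(665 - 653) = -1473322 - (15 + 6)*12 = -1473322 - 21*12 = -1473322 - 1*252 = -1473322 - 252 = -1473574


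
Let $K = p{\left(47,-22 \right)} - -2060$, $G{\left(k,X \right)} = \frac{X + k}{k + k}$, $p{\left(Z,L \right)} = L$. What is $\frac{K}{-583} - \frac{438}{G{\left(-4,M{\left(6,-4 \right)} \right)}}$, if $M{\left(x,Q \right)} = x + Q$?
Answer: $- \frac{1023454}{583} \approx -1755.5$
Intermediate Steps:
$M{\left(x,Q \right)} = Q + x$
$G{\left(k,X \right)} = \frac{X + k}{2 k}$
$K = 2038$ ($K = -22 - -2060 = -22 + 2060 = 2038$)
$\frac{K}{-583} - \frac{438}{G{\left(-4,M{\left(6,-4 \right)} \right)}} = \frac{2038}{-583} - \frac{438}{\frac{1}{2} \frac{1}{-4} \left(\left(-4 + 6\right) - 4\right)} = 2038 \left(- \frac{1}{583}\right) - \frac{438}{\frac{1}{2} \left(- \frac{1}{4}\right) \left(2 - 4\right)} = - \frac{2038}{583} - \frac{438}{\frac{1}{2} \left(- \frac{1}{4}\right) \left(-2\right)} = - \frac{2038}{583} - 438 \frac{1}{\frac{1}{4}} = - \frac{2038}{583} - 1752 = - \frac{1023454}{583}$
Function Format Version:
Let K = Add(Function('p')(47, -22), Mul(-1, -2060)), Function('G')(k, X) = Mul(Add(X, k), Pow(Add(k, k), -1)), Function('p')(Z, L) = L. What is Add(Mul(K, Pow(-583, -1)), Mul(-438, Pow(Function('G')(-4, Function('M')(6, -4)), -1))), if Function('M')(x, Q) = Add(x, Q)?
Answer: Rational(-1023454, 583) ≈ -1755.5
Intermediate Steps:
Function('M')(x, Q) = Add(Q, x)
Function('G')(k, X) = Mul(Rational(1, 2), Pow(k, -1), Add(X, k)) (Function('G')(k, X) = Mul(Add(X, k), Pow(Mul(2, k), -1)) = Mul(Add(X, k), Mul(Rational(1, 2), Pow(k, -1))) = Mul(Rational(1, 2), Pow(k, -1), Add(X, k)))
K = 2038 (K = Add(-22, Mul(-1, -2060)) = Add(-22, 2060) = 2038)
Add(Mul(K, Pow(-583, -1)), Mul(-438, Pow(Function('G')(-4, Function('M')(6, -4)), -1))) = Add(Mul(2038, Pow(-583, -1)), Mul(-438, Pow(Mul(Rational(1, 2), Pow(-4, -1), Add(Add(-4, 6), -4)), -1))) = Add(Mul(2038, Rational(-1, 583)), Mul(-438, Pow(Mul(Rational(1, 2), Rational(-1, 4), Add(2, -4)), -1))) = Add(Rational(-2038, 583), Mul(-438, Pow(Mul(Rational(1, 2), Rational(-1, 4), -2), -1))) = Add(Rational(-2038, 583), Mul(-438, Pow(Rational(1, 4), -1))) = Add(Rational(-2038, 583), Mul(-438, 4)) = Add(Rational(-2038, 583), -1752) = Rational(-1023454, 583)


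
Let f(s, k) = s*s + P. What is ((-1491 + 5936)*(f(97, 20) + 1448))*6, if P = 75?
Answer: 291556440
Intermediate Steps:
f(s, k) = 75 + s**2 (f(s, k) = s*s + 75 = s**2 + 75 = 75 + s**2)
((-1491 + 5936)*(f(97, 20) + 1448))*6 = ((-1491 + 5936)*((75 + 97**2) + 1448))*6 = (4445*((75 + 9409) + 1448))*6 = (4445*(9484 + 1448))*6 = (4445*10932)*6 = 48592740*6 = 291556440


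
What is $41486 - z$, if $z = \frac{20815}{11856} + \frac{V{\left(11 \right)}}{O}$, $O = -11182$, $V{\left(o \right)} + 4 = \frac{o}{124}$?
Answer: $\frac{85245714795751}{2054893776} \approx 41484.0$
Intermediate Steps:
$V{\left(o \right)} = -4 + \frac{o}{124}$
$z = \frac{3608395385}{2054893776}$ ($z = \frac{20815}{11856} + \frac{-4 + \frac{1}{124} \cdot 11}{-11182} = 20815 \cdot \frac{1}{11856} + \left(-4 + \frac{11}{124}\right) \left(- \frac{1}{11182}\right) = \frac{20815}{11856} - - \frac{485}{1386568} = \frac{20815}{11856} + \frac{485}{1386568} = \frac{3608395385}{2054893776} \approx 1.756$)
$41486 - z = 41486 - \frac{3608395385}{2054893776} = \frac{85245714795751}{2054893776}$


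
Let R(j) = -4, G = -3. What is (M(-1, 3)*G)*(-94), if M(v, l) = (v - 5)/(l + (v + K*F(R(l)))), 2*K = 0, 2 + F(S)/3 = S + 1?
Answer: -846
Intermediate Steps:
F(S) = -3 + 3*S (F(S) = -6 + 3*(S + 1) = -6 + 3*(1 + S) = -6 + (3 + 3*S) = -3 + 3*S)
K = 0 (K = (½)*0 = 0)
M(v, l) = (-5 + v)/(l + v) (M(v, l) = (v - 5)/(l + (v + 0*(-3 + 3*(-4)))) = (-5 + v)/(l + (v + 0*(-3 - 12))) = (-5 + v)/(l + (v + 0*(-15))) = (-5 + v)/(l + (v + 0)) = (-5 + v)/(l + v))
(M(-1, 3)*G)*(-94) = (((-5 - 1)/(3 - 1))*(-3))*(-94) = ((-6/2)*(-3))*(-94) = (((½)*(-6))*(-3))*(-94) = -3*(-3)*(-94) = 9*(-94) = -846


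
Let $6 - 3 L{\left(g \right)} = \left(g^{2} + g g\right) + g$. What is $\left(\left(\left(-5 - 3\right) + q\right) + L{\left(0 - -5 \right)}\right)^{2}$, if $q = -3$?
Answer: $\frac{6724}{9} \approx 747.11$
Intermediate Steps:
$L{\left(g \right)} = 2 - \frac{2 g^{2}}{3} - \frac{g}{3}$ ($L{\left(g \right)} = 2 - \frac{\left(g^{2} + g g\right) + g}{3} = 2 - \frac{\left(g^{2} + g^{2}\right) + g}{3} = 2 - \frac{2 g^{2} + g}{3} = 2 - \frac{g + 2 g^{2}}{3} = 2 - \left(\frac{g}{3} + \frac{2 g^{2}}{3}\right) = 2 - \frac{2 g^{2}}{3} - \frac{g}{3}$)
$\left(\left(\left(-5 - 3\right) + q\right) + L{\left(0 - -5 \right)}\right)^{2} = \left(\left(\left(-5 - 3\right) - 3\right) - \left(-2 + \frac{0 - -5}{3} + \frac{2 \left(0 - -5\right)^{2}}{3}\right)\right)^{2} = \left(\left(-8 - 3\right) - \left(-2 + \frac{0 + 5}{3} + \frac{2 \left(0 + 5\right)^{2}}{3}\right)\right)^{2} = \left(-11 - \left(- \frac{1}{3} + \frac{50}{3}\right)\right)^{2} = \left(-11 - \frac{49}{3}\right)^{2} = \left(- \frac{82}{3}\right)^{2} = \frac{6724}{9}$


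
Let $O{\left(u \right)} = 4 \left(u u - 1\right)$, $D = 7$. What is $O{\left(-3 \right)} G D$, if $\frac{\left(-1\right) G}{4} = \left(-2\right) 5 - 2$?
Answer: $10752$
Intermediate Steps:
$G = 48$ ($G = - 4 \left(\left(-2\right) 5 - 2\right) = - 4 \left(-10 - 2\right) = \left(-4\right) \left(-12\right) = 48$)
$O{\left(u \right)} = -4 + 4 u^{2}$ ($O{\left(u \right)} = 4 \left(u^{2} - 1\right) = 4 \left(-1 + u^{2}\right) = -4 + 4 u^{2}$)
$O{\left(-3 \right)} G D = \left(-4 + 4 \left(-3\right)^{2}\right) 48 \cdot 7 = \left(-4 + 4 \cdot 9\right) 48 \cdot 7 = \left(-4 + 36\right) 48 \cdot 7 = 32 \cdot 48 \cdot 7 = 1536 \cdot 7 = 10752$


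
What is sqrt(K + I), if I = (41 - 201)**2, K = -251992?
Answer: 2*I*sqrt(56598) ≈ 475.81*I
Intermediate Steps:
I = 25600 (I = (-160)**2 = 25600)
sqrt(K + I) = sqrt(-251992 + 25600) = sqrt(-226392) = 2*I*sqrt(56598)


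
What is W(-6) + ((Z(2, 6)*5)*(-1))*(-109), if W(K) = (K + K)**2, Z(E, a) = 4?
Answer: 2324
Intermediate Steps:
W(K) = 4*K**2 (W(K) = (2*K)**2 = 4*K**2)
W(-6) + ((Z(2, 6)*5)*(-1))*(-109) = 4*(-6)**2 + ((4*5)*(-1))*(-109) = 4*36 + (20*(-1))*(-109) = 144 - 20*(-109) = 144 + 2180 = 2324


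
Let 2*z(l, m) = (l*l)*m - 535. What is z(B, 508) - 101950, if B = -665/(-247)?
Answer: -33927215/338 ≈ -1.0038e+5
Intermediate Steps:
B = 35/13 (B = -665*(-1/247) = 35/13 ≈ 2.6923)
z(l, m) = -535/2 + m*l²/2 (z(l, m) = ((l*l)*m - 535)/2 = (l²*m - 535)/2 = (m*l² - 535)/2 = (-535 + m*l²)/2 = -535/2 + m*l²/2)
z(B, 508) - 101950 = (-535/2 + (½)*508*(35/13)²) - 101950 = (-535/2 + (½)*508*(1225/169)) - 101950 = (-535/2 + 311150/169) - 101950 = 531885/338 - 101950 = -33927215/338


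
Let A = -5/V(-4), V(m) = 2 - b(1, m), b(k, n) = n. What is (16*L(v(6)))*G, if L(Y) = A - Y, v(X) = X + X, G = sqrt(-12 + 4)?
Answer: -1232*I*sqrt(2)/3 ≈ -580.77*I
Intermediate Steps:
G = 2*I*sqrt(2) (G = sqrt(-8) = 2*I*sqrt(2) ≈ 2.8284*I)
v(X) = 2*X
V(m) = 2 - m
A = -5/6 (A = -5/(2 - 1*(-4)) = -5/(2 + 4) = -5/6 ≈ -0.83333)
L(Y) = -5/6 - Y
(16*L(v(6)))*G = (16*(-5/6 - 2*6))*(2*I*sqrt(2)) = (16*(-5/6 - 1*12))*(2*I*sqrt(2)) = (16*(-5/6 - 12))*(2*I*sqrt(2)) = (16*(-77/6))*(2*I*sqrt(2)) = -1232*I*sqrt(2)/3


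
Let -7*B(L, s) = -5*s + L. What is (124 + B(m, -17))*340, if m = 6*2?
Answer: 262140/7 ≈ 37449.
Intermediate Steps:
m = 12
B(L, s) = -L/7 + 5*s/7 (B(L, s) = -(-5*s + L)/7 = -(L - 5*s)/7 = -L/7 + 5*s/7)
(124 + B(m, -17))*340 = (124 + (-⅐*12 + (5/7)*(-17)))*340 = (124 + (-12/7 - 85/7))*340 = (124 - 97/7)*340 = (771/7)*340 = 262140/7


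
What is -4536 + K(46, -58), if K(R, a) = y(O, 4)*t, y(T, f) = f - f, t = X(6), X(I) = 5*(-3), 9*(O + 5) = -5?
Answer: -4536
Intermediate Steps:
O = -50/9 (O = -5 + (⅑)*(-5) = -5 - 5/9 = -50/9 ≈ -5.5556)
X(I) = -15
t = -15
y(T, f) = 0
K(R, a) = 0 (K(R, a) = 0*(-15) = 0)
-4536 + K(46, -58) = -4536 + 0 = -4536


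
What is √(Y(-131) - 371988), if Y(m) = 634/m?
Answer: I*√6383769122/131 ≈ 609.91*I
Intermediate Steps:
√(Y(-131) - 371988) = √(634/(-131) - 371988) = √(634*(-1/131) - 371988) = √(-634/131 - 371988) = √(-48731062/131) = I*√6383769122/131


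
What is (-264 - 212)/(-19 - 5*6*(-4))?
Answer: -476/101 ≈ -4.7129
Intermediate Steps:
(-264 - 212)/(-19 - 5*6*(-4)) = -476/(-19 - 30*(-4)) = -476/(-19 + 120) = -476/101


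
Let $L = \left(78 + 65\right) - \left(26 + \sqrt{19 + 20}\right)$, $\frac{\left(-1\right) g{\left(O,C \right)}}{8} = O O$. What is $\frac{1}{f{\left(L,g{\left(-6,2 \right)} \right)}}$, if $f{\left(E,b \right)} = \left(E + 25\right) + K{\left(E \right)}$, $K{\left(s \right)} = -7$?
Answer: $\frac{45}{6062} + \frac{\sqrt{39}}{18186} \approx 0.0077667$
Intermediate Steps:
$g{\left(O,C \right)} = - 8 O^{2}$ ($g{\left(O,C \right)} = - 8 O O = - 8 O^{2}$)
$L = 117 - \sqrt{39}$ ($L = 143 - \left(26 + \sqrt{39}\right) = 117 - \sqrt{39} \approx 110.76$)
$f{\left(E,b \right)} = 18 + E$ ($f{\left(E,b \right)} = \left(E + 25\right) - 7 = \left(25 + E\right) - 7 = 18 + E$)
$\frac{1}{f{\left(L,g{\left(-6,2 \right)} \right)}} = \frac{1}{18 + \left(117 - \sqrt{39}\right)} = \frac{1}{135 - \sqrt{39}}$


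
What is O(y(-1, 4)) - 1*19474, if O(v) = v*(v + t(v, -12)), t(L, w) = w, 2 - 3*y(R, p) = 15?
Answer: -174629/9 ≈ -19403.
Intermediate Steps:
y(R, p) = -13/3 (y(R, p) = 2/3 - 1/3*15 = 2/3 - 5 = -13/3)
O(v) = v*(-12 + v) (O(v) = v*(v - 12) = v*(-12 + v))
O(y(-1, 4)) - 1*19474 = -13*(-12 - 13/3)/3 - 1*19474 = -13/3*(-49/3) - 19474 = 637/9 - 19474 = -174629/9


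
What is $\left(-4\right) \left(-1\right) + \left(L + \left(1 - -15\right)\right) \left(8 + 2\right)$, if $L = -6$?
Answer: $104$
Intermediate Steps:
$\left(-4\right) \left(-1\right) + \left(L + \left(1 - -15\right)\right) \left(8 + 2\right) = \left(-4\right) \left(-1\right) + \left(-6 + \left(1 - -15\right)\right) \left(8 + 2\right) = 4 + \left(-6 + \left(1 + 15\right)\right) 10 = 4 + \left(-6 + 16\right) 10 = 4 + 10 \cdot 10 = 4 + 100 = 104$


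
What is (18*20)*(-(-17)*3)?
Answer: 18360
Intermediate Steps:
(18*20)*(-(-17)*3) = 360*(-17*(-3)) = 360*51 = 18360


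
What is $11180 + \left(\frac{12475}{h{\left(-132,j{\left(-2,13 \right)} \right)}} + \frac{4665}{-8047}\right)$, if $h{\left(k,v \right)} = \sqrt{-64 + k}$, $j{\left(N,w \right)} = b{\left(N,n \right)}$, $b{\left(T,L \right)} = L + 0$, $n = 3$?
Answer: $\frac{89960795}{8047} - \frac{12475 i}{14} \approx 11179.0 - 891.07 i$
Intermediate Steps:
$b{\left(T,L \right)} = L$
$j{\left(N,w \right)} = 3$
$11180 + \left(\frac{12475}{h{\left(-132,j{\left(-2,13 \right)} \right)}} + \frac{4665}{-8047}\right) = 11180 + \left(\frac{12475}{\sqrt{-64 - 132}} + \frac{4665}{-8047}\right) = 11180 + \left(\frac{12475}{\sqrt{-196}} + 4665 \left(- \frac{1}{8047}\right)\right) = 11180 - \left(\frac{4665}{8047} - \frac{12475}{14 i}\right) = 11180 - \left(\frac{4665}{8047} - 12475 \left(- \frac{i}{14}\right)\right) = 11180 - \left(\frac{4665}{8047} + \frac{12475 i}{14}\right) = \frac{89960795}{8047} - \frac{12475 i}{14}$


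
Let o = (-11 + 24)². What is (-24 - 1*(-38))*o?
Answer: 2366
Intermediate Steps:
o = 169 (o = 13² = 169)
(-24 - 1*(-38))*o = (-24 - 1*(-38))*169 = (-24 + 38)*169 = 14*169 = 2366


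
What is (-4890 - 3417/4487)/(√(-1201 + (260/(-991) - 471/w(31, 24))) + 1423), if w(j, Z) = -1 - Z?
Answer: -773661740636775/225233537364143 + 329172705*I*√3225651486/225233537364143 ≈ -3.4349 + 0.083004*I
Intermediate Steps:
(-4890 - 3417/4487)/(√(-1201 + (260/(-991) - 471/w(31, 24))) + 1423) = (-4890 - 3417/4487)/(√(-1201 + (260/(-991) - 471/(-1 - 1*24))) + 1423) = (-4890 - 3417*1/4487)/(√(-1201 + (260*(-1/991) - 471/(-1 - 24))) + 1423) = (-4890 - 3417/4487)/(√(-1201 + (-260/991 - 471/(-25))) + 1423) = -21944847/(4487*(√(-1201 + (-260/991 - 471*(-1/25))) + 1423)) = -21944847/(4487*(√(-1201 + (-260/991 + 471/25)) + 1423)) = -21944847/(4487*(√(-1201 + 460261/24775) + 1423)) = -21944847/(4487*(√(-29294514/24775) + 1423)) = -21944847/(4487*(3*I*√3225651486/4955 + 1423)) = -21944847/(4487*(1423 + 3*I*√3225651486/4955))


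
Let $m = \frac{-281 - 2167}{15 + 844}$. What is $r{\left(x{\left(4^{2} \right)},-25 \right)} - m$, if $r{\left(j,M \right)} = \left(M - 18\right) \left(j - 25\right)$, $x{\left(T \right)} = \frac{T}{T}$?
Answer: $\frac{888936}{859} \approx 1034.8$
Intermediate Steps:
$x{\left(T \right)} = 1$
$r{\left(j,M \right)} = \left(-25 + j\right) \left(-18 + M\right)$ ($r{\left(j,M \right)} = \left(-18 + M\right) \left(-25 + j\right) = \left(-25 + j\right) \left(-18 + M\right)$)
$m = - \frac{2448}{859} \approx -2.8498$
$r{\left(x{\left(4^{2} \right)},-25 \right)} - m = \left(450 - -625 - 18 - 25\right) - - \frac{2448}{859} = \left(450 + 625 - 18 - 25\right) + \frac{2448}{859} = 1032 + \frac{2448}{859} = \frac{888936}{859}$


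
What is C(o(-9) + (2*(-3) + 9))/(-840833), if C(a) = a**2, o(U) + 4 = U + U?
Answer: -361/840833 ≈ -0.00042934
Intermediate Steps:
o(U) = -4 + 2*U (o(U) = -4 + (U + U) = -4 + 2*U)
C(o(-9) + (2*(-3) + 9))/(-840833) = ((-4 + 2*(-9)) + (2*(-3) + 9))**2/(-840833) = ((-4 - 18) + (-6 + 9))**2*(-1/840833) = (-22 + 3)**2*(-1/840833) = (-19)**2*(-1/840833) = 361*(-1/840833) = -361/840833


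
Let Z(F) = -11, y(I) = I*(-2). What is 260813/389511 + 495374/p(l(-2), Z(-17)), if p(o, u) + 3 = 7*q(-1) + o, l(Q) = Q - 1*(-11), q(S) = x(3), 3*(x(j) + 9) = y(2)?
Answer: -578808964555/77512689 ≈ -7467.3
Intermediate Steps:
y(I) = -2*I
x(j) = -31/3 (x(j) = -9 + (-2*2)/3 = -9 + (⅓)*(-4) = -9 - 4/3 = -31/3)
q(S) = -31/3
l(Q) = 11 + Q (l(Q) = Q + 11 = 11 + Q)
p(o, u) = -226/3 + o (p(o, u) = -3 + (7*(-31/3) + o) = -3 + (-217/3 + o) = -226/3 + o)
260813/389511 + 495374/p(l(-2), Z(-17)) = 260813/389511 + 495374/(-226/3 + (11 - 2)) = 260813*(1/389511) + 495374/(-226/3 + 9) = 260813/389511 + 495374/(-199/3) = 260813/389511 + 495374*(-3/199) = 260813/389511 - 1486122/199 = -578808964555/77512689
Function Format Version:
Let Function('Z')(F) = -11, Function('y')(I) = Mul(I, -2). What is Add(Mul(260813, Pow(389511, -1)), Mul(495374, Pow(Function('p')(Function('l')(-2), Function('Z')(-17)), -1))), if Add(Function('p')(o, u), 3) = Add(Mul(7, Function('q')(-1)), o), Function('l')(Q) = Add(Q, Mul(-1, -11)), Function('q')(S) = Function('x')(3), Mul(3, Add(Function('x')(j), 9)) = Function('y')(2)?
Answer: Rational(-578808964555, 77512689) ≈ -7467.3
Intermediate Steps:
Function('y')(I) = Mul(-2, I)
Function('x')(j) = Rational(-31, 3) (Function('x')(j) = Add(-9, Mul(Rational(1, 3), Mul(-2, 2))) = Add(-9, Mul(Rational(1, 3), -4)) = Add(-9, Rational(-4, 3)) = Rational(-31, 3))
Function('q')(S) = Rational(-31, 3)
Function('l')(Q) = Add(11, Q) (Function('l')(Q) = Add(Q, 11) = Add(11, Q))
Function('p')(o, u) = Add(Rational(-226, 3), o) (Function('p')(o, u) = Add(-3, Add(Mul(7, Rational(-31, 3)), o)) = Add(-3, Add(Rational(-217, 3), o)) = Add(Rational(-226, 3), o))
Add(Mul(260813, Pow(389511, -1)), Mul(495374, Pow(Function('p')(Function('l')(-2), Function('Z')(-17)), -1))) = Add(Mul(260813, Pow(389511, -1)), Mul(495374, Pow(Add(Rational(-226, 3), Add(11, -2)), -1))) = Add(Mul(260813, Rational(1, 389511)), Mul(495374, Pow(Add(Rational(-226, 3), 9), -1))) = Add(Rational(260813, 389511), Mul(495374, Pow(Rational(-199, 3), -1))) = Add(Rational(260813, 389511), Mul(495374, Rational(-3, 199))) = Add(Rational(260813, 389511), Rational(-1486122, 199)) = Rational(-578808964555, 77512689)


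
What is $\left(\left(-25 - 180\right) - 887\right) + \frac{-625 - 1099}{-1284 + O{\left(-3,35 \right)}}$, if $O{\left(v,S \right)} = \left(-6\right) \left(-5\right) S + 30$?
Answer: $- \frac{55261}{51} \approx -1083.5$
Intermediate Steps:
$O{\left(v,S \right)} = 30 + 30 S$ ($O{\left(v,S \right)} = 30 S + 30 = 30 + 30 S$)
$\left(\left(-25 - 180\right) - 887\right) + \frac{-625 - 1099}{-1284 + O{\left(-3,35 \right)}} = \left(\left(-25 - 180\right) - 887\right) + \frac{-625 - 1099}{-1284 + \left(30 + 30 \cdot 35\right)} = \left(\left(-25 - 180\right) - 887\right) - \frac{1724}{-1284 + \left(30 + 1050\right)} = \left(-205 - 887\right) - \frac{1724}{-1284 + 1080} = -1092 - \frac{1724}{-204} = -1092 - - \frac{431}{51} = -1092 + \frac{431}{51} = - \frac{55261}{51}$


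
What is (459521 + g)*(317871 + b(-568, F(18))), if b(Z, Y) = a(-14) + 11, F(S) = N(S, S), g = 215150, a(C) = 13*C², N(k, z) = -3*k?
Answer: 216184828530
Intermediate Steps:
N(k, z) = -3*k
F(S) = -3*S
b(Z, Y) = 2559 (b(Z, Y) = 13*(-14)² + 11 = 13*196 + 11 = 2548 + 11 = 2559)
(459521 + g)*(317871 + b(-568, F(18))) = (459521 + 215150)*(317871 + 2559) = 674671*320430 = 216184828530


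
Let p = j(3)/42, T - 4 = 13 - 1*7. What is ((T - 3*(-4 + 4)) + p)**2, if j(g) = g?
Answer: 19881/196 ≈ 101.43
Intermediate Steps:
T = 10 (T = 4 + (13 - 1*7) = 4 + (13 - 7) = 4 + 6 = 10)
p = 1/14 (p = 3/42 = 3*(1/42) = 1/14 ≈ 0.071429)
((T - 3*(-4 + 4)) + p)**2 = ((10 - 3*(-4 + 4)) + 1/14)**2 = ((10 - 3*0) + 1/14)**2 = ((10 - 1*0) + 1/14)**2 = ((10 + 0) + 1/14)**2 = (10 + 1/14)**2 = (141/14)**2 = 19881/196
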